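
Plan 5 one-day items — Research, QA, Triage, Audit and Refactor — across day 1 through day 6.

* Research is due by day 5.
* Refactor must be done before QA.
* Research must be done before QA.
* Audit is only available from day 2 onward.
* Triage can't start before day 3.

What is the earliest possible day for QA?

Precedence pushes QA to at least day 2.
QA at day 2 is achievable: Audit -> day 2, Refactor -> day 1, QA -> day 2, Triage -> day 3, Research -> day 1.

day 2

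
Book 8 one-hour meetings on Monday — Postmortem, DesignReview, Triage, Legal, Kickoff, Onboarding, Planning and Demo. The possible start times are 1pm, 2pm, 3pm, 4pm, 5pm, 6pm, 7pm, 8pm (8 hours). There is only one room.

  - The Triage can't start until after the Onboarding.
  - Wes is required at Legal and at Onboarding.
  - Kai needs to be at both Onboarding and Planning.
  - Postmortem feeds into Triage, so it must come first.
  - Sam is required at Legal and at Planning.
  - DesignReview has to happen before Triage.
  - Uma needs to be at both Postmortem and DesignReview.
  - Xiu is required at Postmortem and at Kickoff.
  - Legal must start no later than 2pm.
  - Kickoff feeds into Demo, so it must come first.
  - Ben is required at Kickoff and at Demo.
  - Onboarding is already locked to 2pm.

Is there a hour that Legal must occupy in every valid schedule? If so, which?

1pm

Legal's window is 1pm–2pm.
Onboarding is fixed at 2pm, and Legal can't share a hour with Onboarding.
So Legal must be 1pm.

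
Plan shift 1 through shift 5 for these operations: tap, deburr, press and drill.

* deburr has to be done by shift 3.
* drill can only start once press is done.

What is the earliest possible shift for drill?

Precedence pushes drill to at least shift 2.
drill at shift 2 is achievable: press in shift 1, drill in shift 2, deburr in shift 1, tap in shift 1.

shift 2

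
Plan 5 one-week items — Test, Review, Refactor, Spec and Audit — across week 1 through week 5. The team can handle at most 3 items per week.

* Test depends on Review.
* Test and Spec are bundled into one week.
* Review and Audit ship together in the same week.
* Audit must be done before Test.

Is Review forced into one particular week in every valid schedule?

No

Review can be week 1 (e.g. Test -> week 2, Refactor -> week 1, Audit -> week 1, Spec -> week 2, Review -> week 1) or week 2 (e.g. Test in week 3; Refactor in week 1; Review in week 2; Spec in week 3; Audit in week 2).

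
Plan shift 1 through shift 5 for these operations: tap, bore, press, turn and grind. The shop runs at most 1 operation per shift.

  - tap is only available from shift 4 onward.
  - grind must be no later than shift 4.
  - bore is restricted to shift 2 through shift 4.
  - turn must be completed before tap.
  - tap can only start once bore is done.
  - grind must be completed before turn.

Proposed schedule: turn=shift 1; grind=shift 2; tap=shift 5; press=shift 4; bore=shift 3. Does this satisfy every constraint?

tap is only available from shift 4 onward — holds.
bore is restricted to shift 2 through shift 4 — holds.
turn must be completed before tap — holds.
grind must be no later than shift 4 — holds.
The shop runs at most 1 operation per shift — holds.
grind must be completed before turn — violated.
tap can only start once bore is done — holds.

Invalid. grind must be completed before turn.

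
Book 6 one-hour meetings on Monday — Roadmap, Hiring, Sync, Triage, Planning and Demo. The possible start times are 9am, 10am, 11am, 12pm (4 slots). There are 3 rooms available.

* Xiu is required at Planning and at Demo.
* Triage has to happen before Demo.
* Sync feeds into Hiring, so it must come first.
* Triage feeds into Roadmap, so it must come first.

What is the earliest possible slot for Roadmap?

10am

Precedence pushes Roadmap to at least 10am.
Roadmap at 10am is achievable: Demo in 10am; Planning in 9am; Hiring in 10am; Triage in 9am; Roadmap in 10am; Sync in 9am.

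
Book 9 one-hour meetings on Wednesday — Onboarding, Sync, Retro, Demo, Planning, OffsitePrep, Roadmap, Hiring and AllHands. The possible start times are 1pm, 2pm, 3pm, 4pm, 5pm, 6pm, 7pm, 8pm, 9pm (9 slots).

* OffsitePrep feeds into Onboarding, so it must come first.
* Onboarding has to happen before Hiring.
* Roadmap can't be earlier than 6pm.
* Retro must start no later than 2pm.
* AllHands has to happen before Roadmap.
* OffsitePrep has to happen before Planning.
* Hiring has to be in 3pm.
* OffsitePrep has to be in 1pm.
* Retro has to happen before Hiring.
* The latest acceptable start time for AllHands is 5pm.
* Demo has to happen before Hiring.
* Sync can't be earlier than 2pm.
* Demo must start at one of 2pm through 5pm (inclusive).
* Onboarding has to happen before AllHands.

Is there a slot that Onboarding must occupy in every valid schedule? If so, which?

2pm

OffsitePrep is fixed at 1pm and must come before Onboarding, so Onboarding is at least 2pm.
Hiring is fixed at 3pm and must come after Onboarding, so Onboarding is at most 2pm.
So Onboarding must be 2pm.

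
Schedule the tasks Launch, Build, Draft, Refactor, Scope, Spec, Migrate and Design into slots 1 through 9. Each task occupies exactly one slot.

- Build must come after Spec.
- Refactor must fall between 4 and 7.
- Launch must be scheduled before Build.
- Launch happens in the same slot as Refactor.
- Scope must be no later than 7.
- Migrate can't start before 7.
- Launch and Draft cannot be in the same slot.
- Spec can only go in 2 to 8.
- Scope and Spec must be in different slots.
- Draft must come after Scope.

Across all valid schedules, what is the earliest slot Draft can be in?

2

Precedence pushes Draft to at least 2.
Draft at 2 is achievable: Refactor=4; Launch=4; Migrate=7; Spec=2; Draft=2; Build=5; Scope=1; Design=1.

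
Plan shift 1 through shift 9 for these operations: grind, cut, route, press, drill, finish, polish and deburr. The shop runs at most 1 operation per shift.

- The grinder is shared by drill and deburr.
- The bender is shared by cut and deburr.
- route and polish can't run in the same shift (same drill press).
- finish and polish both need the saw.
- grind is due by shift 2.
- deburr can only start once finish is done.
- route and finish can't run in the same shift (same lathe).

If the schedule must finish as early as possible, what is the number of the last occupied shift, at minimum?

8

The precedence chain requires at least 2 distinct shifts.
With at most 1 per shift and 8 operations, at least 8 shifts are needed.
8 works (last occupied shift: shift 8): for example route in shift 5; press in shift 6; deburr in shift 3; drill in shift 7; cut in shift 4; polish in shift 8; finish in shift 2; grind in shift 1.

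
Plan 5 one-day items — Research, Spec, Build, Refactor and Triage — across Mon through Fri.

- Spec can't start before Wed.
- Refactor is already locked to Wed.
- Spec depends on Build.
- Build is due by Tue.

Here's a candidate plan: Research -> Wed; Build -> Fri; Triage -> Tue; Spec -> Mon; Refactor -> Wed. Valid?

Spec can't start before Wed — violated.
Build is due by Tue — violated.
Spec depends on Build — violated.
Refactor is already locked to Wed — holds.

No. Spec depends on Build is not satisfied.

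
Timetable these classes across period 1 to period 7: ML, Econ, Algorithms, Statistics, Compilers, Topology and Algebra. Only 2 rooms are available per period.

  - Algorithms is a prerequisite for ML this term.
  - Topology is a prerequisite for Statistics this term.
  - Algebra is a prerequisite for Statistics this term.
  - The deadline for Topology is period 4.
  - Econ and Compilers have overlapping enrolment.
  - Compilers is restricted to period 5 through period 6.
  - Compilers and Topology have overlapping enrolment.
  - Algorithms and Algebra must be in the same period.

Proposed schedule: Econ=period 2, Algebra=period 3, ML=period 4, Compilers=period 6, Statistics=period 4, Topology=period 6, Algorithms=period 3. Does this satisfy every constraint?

Econ and Compilers have overlapping enrolment — holds.
Compilers and Topology have overlapping enrolment — violated.
Only 2 rooms are available per period — holds.
The deadline for Topology is period 4 — violated.
Algorithms and Algebra must be in the same period — holds.
Algorithms is a prerequisite for ML this term — holds.
Algebra is a prerequisite for Statistics this term — holds.
Topology is a prerequisite for Statistics this term — violated.
Compilers is restricted to period 5 through period 6 — holds.

No — it violates: Compilers and Topology have overlapping enrolment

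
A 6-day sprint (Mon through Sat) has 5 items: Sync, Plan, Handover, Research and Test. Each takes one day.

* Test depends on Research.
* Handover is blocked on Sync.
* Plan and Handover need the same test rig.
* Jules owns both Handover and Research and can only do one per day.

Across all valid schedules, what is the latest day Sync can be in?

Downstream work caps Sync at Fri.
Sync at Fri is achievable: Sync -> Fri, Test -> Tue, Plan -> Mon, Research -> Mon, Handover -> Sat.

Fri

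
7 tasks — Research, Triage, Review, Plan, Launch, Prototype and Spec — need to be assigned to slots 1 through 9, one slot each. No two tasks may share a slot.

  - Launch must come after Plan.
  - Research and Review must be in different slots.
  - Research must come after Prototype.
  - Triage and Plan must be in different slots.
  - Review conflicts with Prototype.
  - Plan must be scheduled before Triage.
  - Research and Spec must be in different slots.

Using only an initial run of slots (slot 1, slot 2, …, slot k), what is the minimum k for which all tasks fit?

The precedence chain requires at least 2 distinct slots.
With at most 1 per slot and 7 tasks, at least 7 slots are needed.
7 works (last occupied slot: 7): for example Prototype=2, Review=6, Spec=7, Launch=5, Plan=1, Research=3, Triage=4.

7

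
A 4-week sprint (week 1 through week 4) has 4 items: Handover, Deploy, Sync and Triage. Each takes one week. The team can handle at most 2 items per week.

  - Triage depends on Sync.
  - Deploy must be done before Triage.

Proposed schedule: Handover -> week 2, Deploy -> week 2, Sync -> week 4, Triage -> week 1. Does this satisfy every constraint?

Invalid. Triage depends on Sync.

The team can handle at most 2 items per week — holds.
Triage depends on Sync — violated.
Deploy must be done before Triage — violated.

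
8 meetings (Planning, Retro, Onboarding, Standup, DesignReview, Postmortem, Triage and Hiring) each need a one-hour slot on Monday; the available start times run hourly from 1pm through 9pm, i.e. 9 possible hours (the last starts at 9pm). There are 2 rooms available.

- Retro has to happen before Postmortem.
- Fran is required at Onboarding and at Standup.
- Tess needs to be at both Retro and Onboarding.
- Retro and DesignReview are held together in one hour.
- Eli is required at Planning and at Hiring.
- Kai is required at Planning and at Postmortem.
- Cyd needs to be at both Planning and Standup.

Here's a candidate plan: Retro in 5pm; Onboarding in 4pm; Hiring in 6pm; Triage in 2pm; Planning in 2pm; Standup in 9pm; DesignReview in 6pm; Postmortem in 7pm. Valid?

No. Retro and DesignReview are held together in one hour is not satisfied.

Tess needs to be at both Retro and Onboarding — holds.
Cyd needs to be at both Planning and Standup — holds.
Retro and DesignReview are held together in one hour — violated.
Kai is required at Planning and at Postmortem — holds.
Eli is required at Planning and at Hiring — holds.
Retro has to happen before Postmortem — holds.
There are 2 rooms available — holds.
Fran is required at Onboarding and at Standup — holds.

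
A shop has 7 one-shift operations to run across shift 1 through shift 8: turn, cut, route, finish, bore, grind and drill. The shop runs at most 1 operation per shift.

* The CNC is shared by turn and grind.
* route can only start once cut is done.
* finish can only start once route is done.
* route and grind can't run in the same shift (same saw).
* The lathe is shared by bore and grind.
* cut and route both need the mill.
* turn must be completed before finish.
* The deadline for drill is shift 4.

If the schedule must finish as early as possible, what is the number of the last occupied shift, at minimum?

shift 7

The precedence chain requires at least 3 distinct shifts.
With at most 1 per shift and 7 operations, at least 7 shifts are needed.
7 works (last occupied shift: shift 7): for example grind -> shift 7, cut -> shift 2, turn -> shift 4, finish -> shift 5, drill -> shift 1, route -> shift 3, bore -> shift 6.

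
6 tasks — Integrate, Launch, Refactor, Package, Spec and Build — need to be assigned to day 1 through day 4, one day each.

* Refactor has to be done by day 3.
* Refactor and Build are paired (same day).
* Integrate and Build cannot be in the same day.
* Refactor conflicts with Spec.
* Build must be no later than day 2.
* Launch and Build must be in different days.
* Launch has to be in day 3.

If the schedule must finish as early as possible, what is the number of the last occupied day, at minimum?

3

Launch can't be placed before day 3, so the schedule must run through at least day 3.
3 works (last occupied day: day 3): for example Build=day 1; Refactor=day 1; Integrate=day 2; Launch=day 3; Package=day 1; Spec=day 2.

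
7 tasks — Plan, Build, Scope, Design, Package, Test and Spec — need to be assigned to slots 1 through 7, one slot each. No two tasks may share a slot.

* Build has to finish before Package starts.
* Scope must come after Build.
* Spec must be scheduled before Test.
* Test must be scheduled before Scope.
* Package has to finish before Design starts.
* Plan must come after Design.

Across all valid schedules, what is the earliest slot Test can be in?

2

Precedence pushes Test to at least 2; downstream work caps Test at 6.
Test at 2 is achievable: Build -> 3; Spec -> 1; Scope -> 4; Design -> 6; Plan -> 7; Package -> 5; Test -> 2.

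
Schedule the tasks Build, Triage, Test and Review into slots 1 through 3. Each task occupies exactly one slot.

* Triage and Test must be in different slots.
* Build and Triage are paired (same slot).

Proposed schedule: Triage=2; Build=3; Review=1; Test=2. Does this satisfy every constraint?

Build and Triage are paired (same slot) — violated.
Triage and Test must be in different slots — violated.

No. Build and Triage are paired (same slot) is not satisfied.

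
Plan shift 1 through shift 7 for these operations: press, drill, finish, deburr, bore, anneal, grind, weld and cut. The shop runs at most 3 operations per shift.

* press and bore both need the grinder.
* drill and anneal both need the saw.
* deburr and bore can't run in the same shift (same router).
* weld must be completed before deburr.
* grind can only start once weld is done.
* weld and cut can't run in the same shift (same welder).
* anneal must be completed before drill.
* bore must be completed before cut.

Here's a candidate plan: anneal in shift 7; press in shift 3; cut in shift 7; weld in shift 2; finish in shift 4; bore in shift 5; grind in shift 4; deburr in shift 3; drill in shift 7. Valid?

Invalid. drill and anneal both need the saw.

deburr and bore can't run in the same shift (same router) — holds.
bore must be completed before cut — holds.
weld and cut can't run in the same shift (same welder) — holds.
drill and anneal both need the saw — violated.
grind can only start once weld is done — holds.
weld must be completed before deburr — holds.
press and bore both need the grinder — holds.
The shop runs at most 3 operations per shift — holds.
anneal must be completed before drill — violated.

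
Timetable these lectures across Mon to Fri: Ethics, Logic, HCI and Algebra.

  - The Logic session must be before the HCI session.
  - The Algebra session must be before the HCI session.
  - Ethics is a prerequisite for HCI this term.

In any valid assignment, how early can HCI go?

Tue

Precedence pushes HCI to at least Tue.
HCI at Tue is achievable: Ethics in Mon, HCI in Tue, Algebra in Mon, Logic in Mon.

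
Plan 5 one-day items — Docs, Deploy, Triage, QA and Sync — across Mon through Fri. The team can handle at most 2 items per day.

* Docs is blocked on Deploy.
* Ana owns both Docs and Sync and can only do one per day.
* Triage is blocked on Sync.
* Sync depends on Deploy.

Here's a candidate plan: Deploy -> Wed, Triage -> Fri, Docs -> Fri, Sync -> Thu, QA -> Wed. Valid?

Sync depends on Deploy — holds.
Triage is blocked on Sync — holds.
Ana owns both Docs and Sync and can only do one per day — holds.
The team can handle at most 2 items per day — holds.
Docs is blocked on Deploy — holds.

Yes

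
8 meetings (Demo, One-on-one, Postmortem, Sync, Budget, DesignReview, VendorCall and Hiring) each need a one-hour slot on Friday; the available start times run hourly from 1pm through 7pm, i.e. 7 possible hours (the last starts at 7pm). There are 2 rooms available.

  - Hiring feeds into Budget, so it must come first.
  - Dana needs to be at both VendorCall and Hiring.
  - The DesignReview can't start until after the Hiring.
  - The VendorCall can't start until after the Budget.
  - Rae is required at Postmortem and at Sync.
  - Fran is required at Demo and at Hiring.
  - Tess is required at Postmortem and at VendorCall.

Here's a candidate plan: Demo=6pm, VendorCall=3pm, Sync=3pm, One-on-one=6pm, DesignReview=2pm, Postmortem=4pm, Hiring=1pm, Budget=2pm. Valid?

Valid

There are 2 rooms available — holds.
The VendorCall can't start until after the Budget — holds.
The DesignReview can't start until after the Hiring — holds.
Dana needs to be at both VendorCall and Hiring — holds.
Rae is required at Postmortem and at Sync — holds.
Fran is required at Demo and at Hiring — holds.
Hiring feeds into Budget, so it must come first — holds.
Tess is required at Postmortem and at VendorCall — holds.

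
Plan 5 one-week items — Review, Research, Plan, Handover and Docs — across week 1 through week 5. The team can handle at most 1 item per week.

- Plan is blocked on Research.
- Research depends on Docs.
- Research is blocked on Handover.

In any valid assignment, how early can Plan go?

Precedence pushes Plan to at least week 3.
Plan at week 4 is achievable: Docs in week 2; Review in week 5; Handover in week 1; Plan in week 4; Research in week 3.
Nothing earlier works — the capacity limit rule out every week before week 4.

week 4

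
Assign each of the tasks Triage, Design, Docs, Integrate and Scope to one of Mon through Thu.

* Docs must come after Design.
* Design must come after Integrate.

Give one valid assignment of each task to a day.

Integrate in Mon, Docs in Wed, Design in Tue, Triage in Mon, Scope in Mon

Checking: Integrate(Mon) before Design(Tue); Design(Tue) before Docs(Wed).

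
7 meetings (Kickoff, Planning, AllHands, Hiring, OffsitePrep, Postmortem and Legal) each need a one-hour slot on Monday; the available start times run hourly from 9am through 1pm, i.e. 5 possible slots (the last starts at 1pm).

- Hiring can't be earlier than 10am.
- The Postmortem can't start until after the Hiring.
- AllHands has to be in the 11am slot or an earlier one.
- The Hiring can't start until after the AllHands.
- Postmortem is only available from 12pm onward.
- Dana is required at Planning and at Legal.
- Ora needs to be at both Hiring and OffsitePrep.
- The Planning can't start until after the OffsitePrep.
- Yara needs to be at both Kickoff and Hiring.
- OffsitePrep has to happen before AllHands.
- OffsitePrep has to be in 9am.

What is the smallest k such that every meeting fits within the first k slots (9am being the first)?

4

The precedence chain requires at least 4 distinct slots.
4 works (last occupied slot: 12pm): for example AllHands=10am; Planning=10am; Postmortem=12pm; OffsitePrep=9am; Kickoff=9am; Legal=9am; Hiring=11am.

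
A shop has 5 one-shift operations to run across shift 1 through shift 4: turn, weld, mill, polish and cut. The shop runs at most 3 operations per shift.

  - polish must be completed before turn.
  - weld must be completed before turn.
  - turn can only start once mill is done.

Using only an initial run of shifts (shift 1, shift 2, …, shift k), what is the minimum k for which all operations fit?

The precedence chain requires at least 2 distinct shifts.
With at most 3 per shift and 5 operations, at least 2 shifts are needed.
2 works (last occupied shift: shift 2): for example mill in shift 1; weld in shift 1; cut in shift 2; polish in shift 1; turn in shift 2.

2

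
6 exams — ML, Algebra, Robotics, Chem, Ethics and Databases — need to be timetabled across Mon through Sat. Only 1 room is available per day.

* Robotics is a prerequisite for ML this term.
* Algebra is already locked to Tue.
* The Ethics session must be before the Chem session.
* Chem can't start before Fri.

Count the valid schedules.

Splitting on ML: it can be Wed (3), Thu (6), Fri (6), Sat (6). Listing each branch's schedules as (Algebra, Robotics, Chem, Ethics, Databases):
ML=Wed: (Tue,Mon,Fri,Thu,Sat) (Tue,Mon,Sat,Thu,Fri) (Tue,Mon,Sat,Fri,Thu) — 3.
ML=Thu: (Tue,Mon,Fri,Wed,Sat) (Tue,Mon,Sat,Wed,Fri) (Tue,Mon,Sat,Fri,Wed) (Tue,Wed,Fri,Mon,Sat) (Tue,Wed,Sat,Mon,Fri) (Tue,Wed,Sat,Fri,Mon) — 6.
ML=Fri: (Tue,Mon,Sat,Wed,Thu) (Tue,Mon,Sat,Thu,Wed) (Tue,Wed,Sat,Mon,Thu) (Tue,Wed,Sat,Thu,Mon) (Tue,Thu,Sat,Mon,Wed) (Tue,Thu,Sat,Wed,Mon) — 6.
ML=Sat: (Tue,Mon,Fri,Wed,Thu) (Tue,Mon,Fri,Thu,Wed) (Tue,Wed,Fri,Mon,Thu) (Tue,Wed,Fri,Thu,Mon) (Tue,Thu,Fri,Mon,Wed) (Tue,Thu,Fri,Wed,Mon) — 6.
Summing: 3 + 6 + 6 + 6 = 21.

21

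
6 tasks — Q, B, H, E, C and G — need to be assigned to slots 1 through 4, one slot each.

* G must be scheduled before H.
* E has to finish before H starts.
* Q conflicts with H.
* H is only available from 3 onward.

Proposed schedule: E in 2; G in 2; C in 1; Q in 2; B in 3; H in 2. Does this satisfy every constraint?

Q conflicts with H — violated.
E has to finish before H starts — violated.
G must be scheduled before H — violated.
H is only available from 3 onward — violated.

Invalid. H is only available from 3 onward.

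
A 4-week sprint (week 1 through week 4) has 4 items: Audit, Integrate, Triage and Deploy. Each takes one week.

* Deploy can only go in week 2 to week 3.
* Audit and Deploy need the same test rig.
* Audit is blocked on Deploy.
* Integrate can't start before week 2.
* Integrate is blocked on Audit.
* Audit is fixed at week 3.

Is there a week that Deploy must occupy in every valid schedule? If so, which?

Deploy's window is week 2–week 3.
Audit is fixed at week 3, and Deploy can't share a week with Audit.
So Deploy must be week 2.

week 2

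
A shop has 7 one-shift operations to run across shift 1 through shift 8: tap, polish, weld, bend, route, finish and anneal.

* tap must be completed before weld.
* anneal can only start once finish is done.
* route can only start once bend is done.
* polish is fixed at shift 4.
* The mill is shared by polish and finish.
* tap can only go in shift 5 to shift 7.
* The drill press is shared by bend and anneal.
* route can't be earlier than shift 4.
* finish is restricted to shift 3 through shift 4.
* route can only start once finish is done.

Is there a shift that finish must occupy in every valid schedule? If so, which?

finish's window is shift 3–shift 4.
polish is fixed at shift 4, and finish can't share a shift with polish.
So finish must be shift 3.

shift 3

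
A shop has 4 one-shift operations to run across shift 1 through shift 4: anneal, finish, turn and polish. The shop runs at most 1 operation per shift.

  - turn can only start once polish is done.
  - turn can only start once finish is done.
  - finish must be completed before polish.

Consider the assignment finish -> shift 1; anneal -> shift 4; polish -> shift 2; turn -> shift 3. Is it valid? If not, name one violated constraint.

finish must be completed before polish — holds.
The shop runs at most 1 operation per shift — holds.
turn can only start once polish is done — holds.
turn can only start once finish is done — holds.

Valid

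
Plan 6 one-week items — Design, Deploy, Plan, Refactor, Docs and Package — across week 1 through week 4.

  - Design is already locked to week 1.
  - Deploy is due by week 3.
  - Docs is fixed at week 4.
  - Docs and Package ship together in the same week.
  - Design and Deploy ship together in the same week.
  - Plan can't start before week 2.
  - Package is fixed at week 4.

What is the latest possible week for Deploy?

week 1

Deploy's own window allows nothing later than week 3; Deploy must be in the same week as Design, which can't be after week 1, so Deploy is at most week 1.
Deploy at week 1 is achievable: Deploy in week 1; Refactor in week 1; Package in week 4; Docs in week 4; Design in week 1; Plan in week 2.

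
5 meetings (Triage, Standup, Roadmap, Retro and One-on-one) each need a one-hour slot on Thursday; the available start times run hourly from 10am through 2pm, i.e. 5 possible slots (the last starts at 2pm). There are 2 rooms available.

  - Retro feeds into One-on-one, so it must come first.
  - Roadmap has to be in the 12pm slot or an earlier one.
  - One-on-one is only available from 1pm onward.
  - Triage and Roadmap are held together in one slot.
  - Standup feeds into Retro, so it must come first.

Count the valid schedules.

12

Splitting on Triage: it can be 10am (4), 11am (4), 12pm (4). Listing each branch's schedules as (Standup, Roadmap, Retro, One-on-one):
Triage=10am: (11am,10am,12pm,1pm) (11am,10am,12pm,2pm) (11am,10am,1pm,2pm) (12pm,10am,1pm,2pm) — 4.
Triage=11am: (10am,11am,12pm,1pm) (10am,11am,12pm,2pm) (10am,11am,1pm,2pm) (12pm,11am,1pm,2pm) — 4.
Triage=12pm: (10am,12pm,11am,1pm) (10am,12pm,11am,2pm) (10am,12pm,1pm,2pm) (11am,12pm,1pm,2pm) — 4.
Summing: 4 + 4 + 4 = 12.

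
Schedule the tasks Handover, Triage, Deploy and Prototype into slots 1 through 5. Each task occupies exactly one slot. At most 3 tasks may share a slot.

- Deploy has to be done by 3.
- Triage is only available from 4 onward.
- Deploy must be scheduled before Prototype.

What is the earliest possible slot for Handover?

Handover at 1 is achievable: Triage=4; Deploy=1; Handover=1; Prototype=2.

1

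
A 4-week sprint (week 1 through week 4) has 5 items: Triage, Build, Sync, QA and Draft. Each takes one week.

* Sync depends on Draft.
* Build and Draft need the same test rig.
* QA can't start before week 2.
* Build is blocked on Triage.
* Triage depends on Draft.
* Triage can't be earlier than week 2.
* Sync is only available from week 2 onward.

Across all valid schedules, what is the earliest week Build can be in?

Precedence pushes Build to at least week 3.
Build at week 3 is achievable: Triage=week 2; Draft=week 1; Sync=week 2; QA=week 2; Build=week 3.

week 3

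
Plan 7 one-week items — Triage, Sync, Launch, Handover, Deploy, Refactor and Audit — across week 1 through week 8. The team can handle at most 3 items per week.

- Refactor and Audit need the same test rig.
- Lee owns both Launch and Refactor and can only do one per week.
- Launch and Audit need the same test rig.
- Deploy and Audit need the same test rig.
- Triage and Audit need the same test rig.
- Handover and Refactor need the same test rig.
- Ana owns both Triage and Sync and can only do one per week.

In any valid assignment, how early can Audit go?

Audit at week 1 is achievable: Deploy=week 2, Refactor=week 3, Audit=week 1, Handover=week 1, Triage=week 2, Launch=week 2, Sync=week 1.

week 1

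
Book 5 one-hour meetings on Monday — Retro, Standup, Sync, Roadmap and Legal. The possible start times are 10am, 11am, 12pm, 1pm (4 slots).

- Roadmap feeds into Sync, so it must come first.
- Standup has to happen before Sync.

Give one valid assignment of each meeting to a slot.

Legal -> 10am; Retro -> 10am; Standup -> 10am; Roadmap -> 10am; Sync -> 11am

Checking: Roadmap(10am) before Sync(11am); Standup(10am) before Sync(11am).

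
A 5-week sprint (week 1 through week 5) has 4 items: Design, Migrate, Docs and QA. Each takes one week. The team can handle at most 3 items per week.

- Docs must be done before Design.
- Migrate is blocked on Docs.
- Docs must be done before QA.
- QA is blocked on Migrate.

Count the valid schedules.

Splitting on Design: it can be week 2 (6), week 3 (9), week 4 (10), week 5 (10). Listing each branch's schedules as (Migrate, Docs, QA) by week number:
Design=week 2: (2,1,3) (2,1,4) (2,1,5) (3,1,4) (3,1,5) (4,1,5) — 6.
Design=week 3: (2,1,3) (2,1,4) (2,1,5) (3,1,4) (3,1,5) (3,2,4) (3,2,5) (4,1,5) (4,2,5) — 9.
Design=week 4: (2,1,3) (2,1,4) (2,1,5) (3,1,4) (3,1,5) (3,2,4) (3,2,5) (4,1,5) (4,2,5) (4,3,5) — 10.
Design=week 5: (2,1,3) (2,1,4) (2,1,5) (3,1,4) (3,1,5) (3,2,4) (3,2,5) (4,1,5) (4,2,5) (4,3,5) — 10.
Summing: 6 + 9 + 10 + 10 = 35.

35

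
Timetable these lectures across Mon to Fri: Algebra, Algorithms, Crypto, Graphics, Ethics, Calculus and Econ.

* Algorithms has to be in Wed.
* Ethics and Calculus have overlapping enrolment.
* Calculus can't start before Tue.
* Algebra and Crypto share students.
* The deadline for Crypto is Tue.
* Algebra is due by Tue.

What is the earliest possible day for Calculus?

Tue

Calculus is available from Tue.
Calculus at Tue is achievable: Calculus in Tue, Graphics in Mon, Crypto in Tue, Econ in Mon, Algorithms in Wed, Algebra in Mon, Ethics in Mon.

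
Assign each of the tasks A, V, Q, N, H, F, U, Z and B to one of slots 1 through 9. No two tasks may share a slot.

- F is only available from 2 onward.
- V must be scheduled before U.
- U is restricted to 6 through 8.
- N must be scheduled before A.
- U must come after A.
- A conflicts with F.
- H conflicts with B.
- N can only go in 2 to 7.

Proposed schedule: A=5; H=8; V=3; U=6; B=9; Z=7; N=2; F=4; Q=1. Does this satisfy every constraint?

H conflicts with B — holds.
A conflicts with F — holds.
N can only go in 2 to 7 — holds.
N must be scheduled before A — holds.
U must come after A — holds.
V must be scheduled before U — holds.
No two tasks may share a slot — holds.
U is restricted to 6 through 8 — holds.
F is only available from 2 onward — holds.

Valid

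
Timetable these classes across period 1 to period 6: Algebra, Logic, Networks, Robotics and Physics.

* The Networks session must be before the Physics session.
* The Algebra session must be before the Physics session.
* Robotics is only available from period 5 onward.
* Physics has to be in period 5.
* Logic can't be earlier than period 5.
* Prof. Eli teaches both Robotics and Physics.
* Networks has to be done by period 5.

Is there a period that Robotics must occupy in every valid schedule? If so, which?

Robotics's window is period 5–period 6.
Physics is fixed at period 5, and Robotics can't share a period with Physics.
So Robotics must be period 6.

period 6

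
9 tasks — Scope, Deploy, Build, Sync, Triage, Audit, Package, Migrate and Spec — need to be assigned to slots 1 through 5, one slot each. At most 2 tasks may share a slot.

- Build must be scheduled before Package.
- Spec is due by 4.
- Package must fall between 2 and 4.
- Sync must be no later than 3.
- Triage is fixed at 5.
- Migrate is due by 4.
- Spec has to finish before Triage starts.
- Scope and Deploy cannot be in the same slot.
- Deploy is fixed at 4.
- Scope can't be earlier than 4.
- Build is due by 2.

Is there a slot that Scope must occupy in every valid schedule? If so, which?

Scope's window is 4–5.
Deploy is fixed at 4, and Scope can't share a slot with Deploy.
So Scope must be 5.

5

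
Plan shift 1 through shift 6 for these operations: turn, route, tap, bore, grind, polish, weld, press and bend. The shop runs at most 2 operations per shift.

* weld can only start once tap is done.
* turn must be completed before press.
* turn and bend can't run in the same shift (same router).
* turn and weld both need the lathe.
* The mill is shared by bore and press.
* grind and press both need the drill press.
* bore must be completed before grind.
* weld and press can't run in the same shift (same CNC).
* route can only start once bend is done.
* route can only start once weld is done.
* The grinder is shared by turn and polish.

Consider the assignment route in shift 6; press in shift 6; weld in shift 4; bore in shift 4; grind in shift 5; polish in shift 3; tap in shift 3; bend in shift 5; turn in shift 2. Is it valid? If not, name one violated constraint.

Yes

turn and bend can't run in the same shift (same router) — holds.
weld and press can't run in the same shift (same CNC) — holds.
turn must be completed before press — holds.
grind and press both need the drill press — holds.
The grinder is shared by turn and polish — holds.
weld can only start once tap is done — holds.
bore must be completed before grind — holds.
The shop runs at most 2 operations per shift — holds.
turn and weld both need the lathe — holds.
route can only start once weld is done — holds.
The mill is shared by bore and press — holds.
route can only start once bend is done — holds.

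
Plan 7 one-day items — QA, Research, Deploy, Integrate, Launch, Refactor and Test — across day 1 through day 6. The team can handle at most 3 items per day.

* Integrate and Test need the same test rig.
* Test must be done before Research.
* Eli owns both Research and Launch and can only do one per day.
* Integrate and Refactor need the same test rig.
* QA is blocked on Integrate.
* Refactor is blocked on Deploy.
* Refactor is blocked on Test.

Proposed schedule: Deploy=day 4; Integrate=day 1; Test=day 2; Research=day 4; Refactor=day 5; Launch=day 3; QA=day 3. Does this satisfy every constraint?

Yes, all constraints hold

Refactor is blocked on Deploy — holds.
QA is blocked on Integrate — holds.
Integrate and Test need the same test rig — holds.
Refactor is blocked on Test — holds.
Eli owns both Research and Launch and can only do one per day — holds.
Integrate and Refactor need the same test rig — holds.
Test must be done before Research — holds.
The team can handle at most 3 items per day — holds.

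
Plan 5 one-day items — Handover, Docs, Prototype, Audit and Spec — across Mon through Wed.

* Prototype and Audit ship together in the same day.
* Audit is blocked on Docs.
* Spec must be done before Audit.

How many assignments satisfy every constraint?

15

Splitting on Handover: it can be Mon (5), Tue (5), Wed (5). Listing each branch's schedules as (Docs, Prototype, Audit, Spec):
Handover=Mon: (Mon,Tue,Tue,Mon) (Mon,Wed,Wed,Mon) (Mon,Wed,Wed,Tue) (Tue,Wed,Wed,Mon) (Tue,Wed,Wed,Tue) — 5.
Handover=Tue: (Mon,Tue,Tue,Mon) (Mon,Wed,Wed,Mon) (Mon,Wed,Wed,Tue) (Tue,Wed,Wed,Mon) (Tue,Wed,Wed,Tue) — 5.
Handover=Wed: (Mon,Tue,Tue,Mon) (Mon,Wed,Wed,Mon) (Mon,Wed,Wed,Tue) (Tue,Wed,Wed,Mon) (Tue,Wed,Wed,Tue) — 5.
Summing: 5 + 5 + 5 = 15.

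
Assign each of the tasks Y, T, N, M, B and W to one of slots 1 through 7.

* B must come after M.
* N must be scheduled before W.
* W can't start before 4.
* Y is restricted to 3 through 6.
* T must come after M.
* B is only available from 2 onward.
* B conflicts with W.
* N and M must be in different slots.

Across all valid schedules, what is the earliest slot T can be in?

Precedence pushes T to at least 2.
T at 2 is achievable: T -> 2; W -> 4; M -> 1; B -> 2; Y -> 3; N -> 2.

2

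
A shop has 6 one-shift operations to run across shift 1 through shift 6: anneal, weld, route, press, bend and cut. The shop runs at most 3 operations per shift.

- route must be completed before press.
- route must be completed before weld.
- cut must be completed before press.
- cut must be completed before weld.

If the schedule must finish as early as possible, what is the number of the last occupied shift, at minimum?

The precedence chain requires at least 2 distinct shifts.
With at most 3 per shift and 6 operations, at least 2 shifts are needed.
2 works (last occupied shift: shift 2): for example weld in shift 2; cut in shift 1; bend in shift 2; anneal in shift 1; press in shift 2; route in shift 1.

2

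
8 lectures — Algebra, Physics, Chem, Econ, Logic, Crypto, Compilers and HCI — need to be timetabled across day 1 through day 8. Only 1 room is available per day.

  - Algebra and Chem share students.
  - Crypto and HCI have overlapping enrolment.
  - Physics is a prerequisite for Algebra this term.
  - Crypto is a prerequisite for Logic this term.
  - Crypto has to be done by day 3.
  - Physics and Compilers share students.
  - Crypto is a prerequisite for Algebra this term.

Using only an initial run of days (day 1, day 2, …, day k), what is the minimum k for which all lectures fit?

The precedence chain requires at least 2 distinct days.
With at most 1 per day and 8 lectures, at least 8 days are needed.
8 works (last occupied day: day 8): for example Physics=day 2; Compilers=day 7; Chem=day 5; Logic=day 4; Crypto=day 1; Algebra=day 3; Econ=day 6; HCI=day 8.

8 days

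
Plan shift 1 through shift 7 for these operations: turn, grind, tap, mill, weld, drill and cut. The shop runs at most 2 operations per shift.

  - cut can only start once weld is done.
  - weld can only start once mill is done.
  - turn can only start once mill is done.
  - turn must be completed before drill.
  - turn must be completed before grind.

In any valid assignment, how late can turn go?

shift 6

Precedence pushes turn to at least shift 2; downstream work caps turn at shift 6.
turn at shift 6 is achievable: tap in shift 1; mill in shift 1; turn in shift 6; drill in shift 7; grind in shift 7; cut in shift 3; weld in shift 2.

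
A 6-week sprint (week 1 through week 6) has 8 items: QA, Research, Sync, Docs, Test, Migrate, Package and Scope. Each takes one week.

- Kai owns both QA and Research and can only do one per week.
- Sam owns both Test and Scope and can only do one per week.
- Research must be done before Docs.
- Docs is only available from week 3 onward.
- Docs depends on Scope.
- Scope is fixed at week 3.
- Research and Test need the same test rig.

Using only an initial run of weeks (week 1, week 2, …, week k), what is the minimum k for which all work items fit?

4

The precedence chain requires at least 2 distinct weeks.
Propagating the time windows through the other constraints, Docs can't land before week 4, so the schedule must run through at least week 4.
4 works (last occupied week: week 4): for example Sync in week 1, Package in week 1, Test in week 2, Scope in week 3, Docs in week 4, QA in week 2, Migrate in week 1, Research in week 1.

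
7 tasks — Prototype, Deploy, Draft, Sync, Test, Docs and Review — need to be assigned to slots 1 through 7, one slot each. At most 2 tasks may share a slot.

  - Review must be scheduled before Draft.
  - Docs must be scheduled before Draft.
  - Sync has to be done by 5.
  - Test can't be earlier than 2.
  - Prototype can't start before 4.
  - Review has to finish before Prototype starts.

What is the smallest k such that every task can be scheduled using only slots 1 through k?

The precedence chain requires at least 2 distinct slots.
With at most 2 per slot and 7 tasks, at least 4 slots are needed.
Prototype can't be placed before 4, so the schedule must run through at least slot 4.
4 works (last occupied slot: 4): for example Sync -> 3; Review -> 1; Docs -> 1; Draft -> 2; Test -> 2; Deploy -> 3; Prototype -> 4.

4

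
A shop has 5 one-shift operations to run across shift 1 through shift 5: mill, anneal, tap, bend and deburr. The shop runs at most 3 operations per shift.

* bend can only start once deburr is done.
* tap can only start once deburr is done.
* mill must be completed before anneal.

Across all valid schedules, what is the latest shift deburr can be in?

shift 4

Downstream work caps deburr at shift 4.
deburr at shift 4 is achievable: mill -> shift 1; bend -> shift 5; tap -> shift 5; deburr -> shift 4; anneal -> shift 2.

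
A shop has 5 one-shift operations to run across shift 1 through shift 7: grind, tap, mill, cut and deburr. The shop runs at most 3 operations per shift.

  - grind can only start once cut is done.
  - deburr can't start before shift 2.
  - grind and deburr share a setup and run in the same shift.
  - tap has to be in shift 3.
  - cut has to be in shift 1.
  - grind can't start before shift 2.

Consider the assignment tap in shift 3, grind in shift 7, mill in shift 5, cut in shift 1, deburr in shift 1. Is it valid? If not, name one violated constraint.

grind can't start before shift 2 — holds.
deburr can't start before shift 2 — violated.
grind and deburr share a setup and run in the same shift — violated.
cut has to be in shift 1 — holds.
tap has to be in shift 3 — holds.
The shop runs at most 3 operations per shift — holds.
grind can only start once cut is done — holds.

No. deburr can't start before shift 2 is not satisfied.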